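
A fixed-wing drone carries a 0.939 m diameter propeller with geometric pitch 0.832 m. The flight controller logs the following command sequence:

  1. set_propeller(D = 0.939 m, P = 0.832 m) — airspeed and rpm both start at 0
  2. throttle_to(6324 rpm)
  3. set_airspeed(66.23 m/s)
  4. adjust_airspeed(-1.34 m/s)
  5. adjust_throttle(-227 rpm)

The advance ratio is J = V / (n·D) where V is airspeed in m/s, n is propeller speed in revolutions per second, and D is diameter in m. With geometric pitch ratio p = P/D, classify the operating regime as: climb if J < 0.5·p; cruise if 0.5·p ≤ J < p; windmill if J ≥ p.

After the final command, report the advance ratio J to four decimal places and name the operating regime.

set_propeller: D = 0.939 m, P = 0.832 m (p = P/D = 0.886049); state ← (V=0, rpm=0)
throttle_to(6324): rpm ← 6324
set_airspeed(66.23): V ← 66.23 m/s
adjust_airspeed(-1.34): V ← 66.23 -1.34 = 64.89 m/s
adjust_throttle(-227): rpm ← 6324 -227 = 6097
final state: V = 64.89 m/s, rpm = 6097 → n = rpm/60 = 101.616667 rev/s
J = V / (n·D) = 64.89 / (101.616667 × 0.939) = 0.680060
regime bands: climb J<0.4430 | cruise [0.4430, 0.8860) | windmill J≥0.8860
J = 0.6801 → cruise

J = 0.6801, regime = cruise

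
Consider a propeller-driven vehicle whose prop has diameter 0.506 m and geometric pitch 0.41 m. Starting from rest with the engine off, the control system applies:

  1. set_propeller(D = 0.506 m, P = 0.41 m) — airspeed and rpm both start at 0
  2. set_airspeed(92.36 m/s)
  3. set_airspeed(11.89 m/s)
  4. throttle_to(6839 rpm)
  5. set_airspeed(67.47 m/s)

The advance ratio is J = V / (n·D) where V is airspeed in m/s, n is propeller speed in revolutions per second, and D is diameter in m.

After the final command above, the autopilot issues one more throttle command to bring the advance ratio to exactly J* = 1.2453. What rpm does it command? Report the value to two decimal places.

set_propeller: D = 0.506 m, P = 0.41 m (p = P/D = 0.810277); state ← (V=0, rpm=0)
set_airspeed(92.36): V ← 92.36 m/s
set_airspeed(11.89): V ← 11.89 m/s
throttle_to(6839): rpm ← 6839
set_airspeed(67.47): V ← 67.47 m/s
final state: V = 67.47 m/s, rpm = 6839 → n = rpm/60 = 113.983333 rev/s
target J* = 1.2453; solve J* = V/(n·D) for n: n = V/(J*·D) = 67.47/(1.2453 × 0.506) = 107.074537 rev/s
rpm = 60·n = 6424.472221

rpm = 6424.47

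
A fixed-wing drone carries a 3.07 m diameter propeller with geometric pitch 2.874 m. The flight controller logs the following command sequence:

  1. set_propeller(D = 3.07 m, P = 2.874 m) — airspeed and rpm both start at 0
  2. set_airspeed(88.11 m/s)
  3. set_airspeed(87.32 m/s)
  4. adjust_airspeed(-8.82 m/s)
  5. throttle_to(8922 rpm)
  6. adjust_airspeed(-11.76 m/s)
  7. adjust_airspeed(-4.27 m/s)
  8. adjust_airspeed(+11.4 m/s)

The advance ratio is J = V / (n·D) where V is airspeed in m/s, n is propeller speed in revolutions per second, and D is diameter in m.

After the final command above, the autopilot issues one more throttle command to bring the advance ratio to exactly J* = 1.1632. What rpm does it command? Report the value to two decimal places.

rpm = 1241.16

set_propeller: D = 3.07 m, P = 2.874 m (p = P/D = 0.936156); state ← (V=0, rpm=0)
set_airspeed(88.11): V ← 88.11 m/s
set_airspeed(87.32): V ← 87.32 m/s
adjust_airspeed(-8.82): V ← 87.32 -8.82 = 78.5 m/s
throttle_to(8922): rpm ← 8922
adjust_airspeed(-11.76): V ← 78.5 -11.76 = 66.74 m/s
adjust_airspeed(-4.27): V ← 66.74 -4.27 = 62.47 m/s
adjust_airspeed(+11.4): V ← 62.47 +11.4 = 73.87 m/s
final state: V = 73.87 m/s, rpm = 8922 → n = rpm/60 = 148.700000 rev/s
target J* = 1.1632; solve J* = V/(n·D) for n: n = V/(J*·D) = 73.87/(1.1632 × 3.07) = 20.685943 rev/s
rpm = 60·n = 1241.156598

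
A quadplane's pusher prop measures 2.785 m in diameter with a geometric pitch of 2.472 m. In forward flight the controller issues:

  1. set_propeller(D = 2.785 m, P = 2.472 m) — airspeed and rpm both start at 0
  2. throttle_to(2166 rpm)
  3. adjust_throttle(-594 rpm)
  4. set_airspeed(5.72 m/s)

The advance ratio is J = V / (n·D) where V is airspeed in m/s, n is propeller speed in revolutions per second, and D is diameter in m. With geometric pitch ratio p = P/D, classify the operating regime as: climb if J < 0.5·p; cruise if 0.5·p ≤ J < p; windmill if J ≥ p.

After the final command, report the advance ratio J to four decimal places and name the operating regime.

set_propeller: D = 2.785 m, P = 2.472 m (p = P/D = 0.887612); state ← (V=0, rpm=0)
throttle_to(2166): rpm ← 2166
adjust_throttle(-594): rpm ← 2166 -594 = 1572
set_airspeed(5.72): V ← 5.72 m/s
final state: V = 5.72 m/s, rpm = 1572 → n = rpm/60 = 26.200000 rev/s
J = V / (n·D) = 5.72 / (26.200000 × 2.785) = 0.078392
regime bands: climb J<0.4438 | cruise [0.4438, 0.8876) | windmill J≥0.8876
J = 0.0784 → climb

J = 0.0784, regime = climb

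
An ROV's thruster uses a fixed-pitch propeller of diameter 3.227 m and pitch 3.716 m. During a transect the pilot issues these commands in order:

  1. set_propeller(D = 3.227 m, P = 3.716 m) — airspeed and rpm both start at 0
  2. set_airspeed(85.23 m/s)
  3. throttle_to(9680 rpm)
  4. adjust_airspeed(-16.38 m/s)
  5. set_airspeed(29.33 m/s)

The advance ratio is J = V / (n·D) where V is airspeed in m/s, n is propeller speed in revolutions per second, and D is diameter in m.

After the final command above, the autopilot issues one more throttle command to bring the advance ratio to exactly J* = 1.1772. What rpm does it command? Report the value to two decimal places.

set_propeller: D = 3.227 m, P = 3.716 m (p = P/D = 1.151534); state ← (V=0, rpm=0)
set_airspeed(85.23): V ← 85.23 m/s
throttle_to(9680): rpm ← 9680
adjust_airspeed(-16.38): V ← 85.23 -16.38 = 68.85 m/s
set_airspeed(29.33): V ← 29.33 m/s
final state: V = 29.33 m/s, rpm = 9680 → n = rpm/60 = 161.333333 rev/s
target J* = 1.1772; solve J* = V/(n·D) for n: n = V/(J*·D) = 29.33/(1.1772 × 3.227) = 7.720810 rev/s
rpm = 60·n = 463.248578

rpm = 463.25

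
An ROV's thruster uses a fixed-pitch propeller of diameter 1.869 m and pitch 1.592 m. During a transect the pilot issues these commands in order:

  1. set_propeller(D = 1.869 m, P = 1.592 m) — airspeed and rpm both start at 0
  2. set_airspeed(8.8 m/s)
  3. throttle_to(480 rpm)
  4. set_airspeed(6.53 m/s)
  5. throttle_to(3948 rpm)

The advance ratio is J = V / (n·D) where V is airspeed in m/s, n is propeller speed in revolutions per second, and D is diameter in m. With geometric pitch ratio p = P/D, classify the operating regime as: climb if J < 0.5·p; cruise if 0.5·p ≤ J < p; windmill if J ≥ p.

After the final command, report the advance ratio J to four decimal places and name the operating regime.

J = 0.0531, regime = climb

set_propeller: D = 1.869 m, P = 1.592 m (p = P/D = 0.851792); state ← (V=0, rpm=0)
set_airspeed(8.8): V ← 8.8 m/s
throttle_to(480): rpm ← 480
set_airspeed(6.53): V ← 6.53 m/s
throttle_to(3948): rpm ← 3948
final state: V = 6.53 m/s, rpm = 3948 → n = rpm/60 = 65.800000 rev/s
J = V / (n·D) = 6.53 / (65.800000 × 1.869) = 0.053098
regime bands: climb J<0.4259 | cruise [0.4259, 0.8518) | windmill J≥0.8518
J = 0.0531 → climb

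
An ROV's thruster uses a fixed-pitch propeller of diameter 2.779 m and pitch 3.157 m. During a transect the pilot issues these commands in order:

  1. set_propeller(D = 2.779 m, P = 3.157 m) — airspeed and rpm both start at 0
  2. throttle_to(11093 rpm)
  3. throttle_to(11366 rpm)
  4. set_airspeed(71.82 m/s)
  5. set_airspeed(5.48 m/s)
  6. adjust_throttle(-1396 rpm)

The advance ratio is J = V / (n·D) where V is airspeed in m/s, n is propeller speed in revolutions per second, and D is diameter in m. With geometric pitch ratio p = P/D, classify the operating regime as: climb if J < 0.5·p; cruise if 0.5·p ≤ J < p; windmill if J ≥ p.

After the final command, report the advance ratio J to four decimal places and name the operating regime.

J = 0.0119, regime = climb

set_propeller: D = 2.779 m, P = 3.157 m (p = P/D = 1.136020); state ← (V=0, rpm=0)
throttle_to(11093): rpm ← 11093
throttle_to(11366): rpm ← 11366
set_airspeed(71.82): V ← 71.82 m/s
set_airspeed(5.48): V ← 5.48 m/s
adjust_throttle(-1396): rpm ← 11366 -1396 = 9970
final state: V = 5.48 m/s, rpm = 9970 → n = rpm/60 = 166.166667 rev/s
J = V / (n·D) = 5.48 / (166.166667 × 2.779) = 0.011867
regime bands: climb J<0.5680 | cruise [0.5680, 1.1360) | windmill J≥1.1360
J = 0.0119 → climb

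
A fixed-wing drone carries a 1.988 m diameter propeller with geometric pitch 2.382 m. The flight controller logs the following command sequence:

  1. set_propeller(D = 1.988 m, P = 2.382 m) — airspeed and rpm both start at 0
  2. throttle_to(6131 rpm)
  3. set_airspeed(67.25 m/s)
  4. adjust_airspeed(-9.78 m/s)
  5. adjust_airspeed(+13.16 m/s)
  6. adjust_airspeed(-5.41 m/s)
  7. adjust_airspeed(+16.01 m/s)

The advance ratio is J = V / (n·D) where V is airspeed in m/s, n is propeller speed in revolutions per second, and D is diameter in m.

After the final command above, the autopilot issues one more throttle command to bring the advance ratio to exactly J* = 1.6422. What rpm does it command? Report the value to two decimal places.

set_propeller: D = 1.988 m, P = 2.382 m (p = P/D = 1.198189); state ← (V=0, rpm=0)
throttle_to(6131): rpm ← 6131
set_airspeed(67.25): V ← 67.25 m/s
adjust_airspeed(-9.78): V ← 67.25 -9.78 = 57.47 m/s
adjust_airspeed(+13.16): V ← 57.47 +13.16 = 70.63 m/s
adjust_airspeed(-5.41): V ← 70.63 -5.41 = 65.22 m/s
adjust_airspeed(+16.01): V ← 65.22 +16.01 = 81.23 m/s
final state: V = 81.23 m/s, rpm = 6131 → n = rpm/60 = 102.183333 rev/s
target J* = 1.6422; solve J* = V/(n·D) for n: n = V/(J*·D) = 81.23/(1.6422 × 1.988) = 24.881355 rev/s
rpm = 60·n = 1492.881292

rpm = 1492.88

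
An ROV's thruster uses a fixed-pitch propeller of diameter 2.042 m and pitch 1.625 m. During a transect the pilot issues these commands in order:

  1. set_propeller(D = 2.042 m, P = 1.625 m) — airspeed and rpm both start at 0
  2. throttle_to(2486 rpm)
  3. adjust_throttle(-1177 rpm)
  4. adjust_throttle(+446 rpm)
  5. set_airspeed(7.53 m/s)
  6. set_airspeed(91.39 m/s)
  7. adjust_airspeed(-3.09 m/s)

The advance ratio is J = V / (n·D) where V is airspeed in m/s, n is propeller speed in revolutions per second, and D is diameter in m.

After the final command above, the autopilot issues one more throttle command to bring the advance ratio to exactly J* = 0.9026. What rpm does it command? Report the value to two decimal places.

set_propeller: D = 2.042 m, P = 1.625 m (p = P/D = 0.795788); state ← (V=0, rpm=0)
throttle_to(2486): rpm ← 2486
adjust_throttle(-1177): rpm ← 2486 -1177 = 1309
adjust_throttle(+446): rpm ← 1309 +446 = 1755
set_airspeed(7.53): V ← 7.53 m/s
set_airspeed(91.39): V ← 91.39 m/s
adjust_airspeed(-3.09): V ← 91.39 -3.09 = 88.3 m/s
final state: V = 88.3 m/s, rpm = 1755 → n = rpm/60 = 29.250000 rev/s
target J* = 0.9026; solve J* = V/(n·D) for n: n = V/(J*·D) = 88.3/(0.9026 × 2.042) = 47.908176 rev/s
rpm = 60·n = 2874.490562

rpm = 2874.49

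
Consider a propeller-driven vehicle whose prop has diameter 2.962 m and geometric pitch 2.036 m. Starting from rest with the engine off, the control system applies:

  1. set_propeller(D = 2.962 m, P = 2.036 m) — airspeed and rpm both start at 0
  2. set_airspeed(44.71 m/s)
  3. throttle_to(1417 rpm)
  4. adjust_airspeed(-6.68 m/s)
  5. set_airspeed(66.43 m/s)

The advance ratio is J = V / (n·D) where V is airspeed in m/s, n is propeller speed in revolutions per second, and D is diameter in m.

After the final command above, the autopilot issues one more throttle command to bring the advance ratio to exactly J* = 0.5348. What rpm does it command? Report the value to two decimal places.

set_propeller: D = 2.962 m, P = 2.036 m (p = P/D = 0.687373); state ← (V=0, rpm=0)
set_airspeed(44.71): V ← 44.71 m/s
throttle_to(1417): rpm ← 1417
adjust_airspeed(-6.68): V ← 44.71 -6.68 = 38.03 m/s
set_airspeed(66.43): V ← 66.43 m/s
final state: V = 66.43 m/s, rpm = 1417 → n = rpm/60 = 23.616667 rev/s
target J* = 0.5348; solve J* = V/(n·D) for n: n = V/(J*·D) = 66.43/(0.5348 × 2.962) = 41.936077 rev/s
rpm = 60·n = 2516.164612

rpm = 2516.16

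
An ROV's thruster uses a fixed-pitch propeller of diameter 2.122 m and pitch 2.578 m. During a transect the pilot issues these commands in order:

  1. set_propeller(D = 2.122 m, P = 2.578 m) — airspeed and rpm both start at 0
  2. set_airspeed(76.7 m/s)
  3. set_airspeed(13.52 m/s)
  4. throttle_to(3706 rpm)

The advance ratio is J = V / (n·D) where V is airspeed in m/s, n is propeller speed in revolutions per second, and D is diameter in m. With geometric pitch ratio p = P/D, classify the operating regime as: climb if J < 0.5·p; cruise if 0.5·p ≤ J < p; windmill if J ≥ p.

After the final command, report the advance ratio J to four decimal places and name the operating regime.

set_propeller: D = 2.122 m, P = 2.578 m (p = P/D = 1.214892); state ← (V=0, rpm=0)
set_airspeed(76.7): V ← 76.7 m/s
set_airspeed(13.52): V ← 13.52 m/s
throttle_to(3706): rpm ← 3706
final state: V = 13.52 m/s, rpm = 3706 → n = rpm/60 = 61.766667 rev/s
J = V / (n·D) = 13.52 / (61.766667 × 2.122) = 0.103152
regime bands: climb J<0.6074 | cruise [0.6074, 1.2149) | windmill J≥1.2149
J = 0.1032 → climb

J = 0.1032, regime = climb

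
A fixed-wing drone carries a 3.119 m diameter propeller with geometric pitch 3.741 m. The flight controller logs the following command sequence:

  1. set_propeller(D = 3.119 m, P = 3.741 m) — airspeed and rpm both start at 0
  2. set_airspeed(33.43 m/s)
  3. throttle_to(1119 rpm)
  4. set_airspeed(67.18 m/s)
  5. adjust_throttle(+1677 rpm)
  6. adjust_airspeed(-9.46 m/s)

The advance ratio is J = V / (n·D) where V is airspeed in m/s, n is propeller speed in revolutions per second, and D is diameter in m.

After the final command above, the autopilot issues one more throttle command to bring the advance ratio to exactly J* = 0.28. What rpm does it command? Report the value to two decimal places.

set_propeller: D = 3.119 m, P = 3.741 m (p = P/D = 1.199423); state ← (V=0, rpm=0)
set_airspeed(33.43): V ← 33.43 m/s
throttle_to(1119): rpm ← 1119
set_airspeed(67.18): V ← 67.18 m/s
adjust_throttle(+1677): rpm ← 1119 +1677 = 2796
adjust_airspeed(-9.46): V ← 67.18 -9.46 = 57.72 m/s
final state: V = 57.72 m/s, rpm = 2796 → n = rpm/60 = 46.600000 rev/s
target J* = 0.28; solve J* = V/(n·D) for n: n = V/(J*·D) = 57.72/(0.28 × 3.119) = 66.092612 rev/s
rpm = 60·n = 3965.556726

rpm = 3965.56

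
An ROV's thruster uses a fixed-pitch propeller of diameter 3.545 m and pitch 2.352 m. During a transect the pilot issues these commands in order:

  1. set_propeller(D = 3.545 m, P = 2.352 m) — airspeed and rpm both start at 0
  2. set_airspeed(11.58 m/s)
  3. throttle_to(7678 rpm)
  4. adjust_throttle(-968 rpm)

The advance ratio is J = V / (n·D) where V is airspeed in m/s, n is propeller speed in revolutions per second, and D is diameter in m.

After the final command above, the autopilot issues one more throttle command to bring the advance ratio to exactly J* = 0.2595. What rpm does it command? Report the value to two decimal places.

set_propeller: D = 3.545 m, P = 2.352 m (p = P/D = 0.663470); state ← (V=0, rpm=0)
set_airspeed(11.58): V ← 11.58 m/s
throttle_to(7678): rpm ← 7678
adjust_throttle(-968): rpm ← 7678 -968 = 6710
final state: V = 11.58 m/s, rpm = 6710 → n = rpm/60 = 111.833333 rev/s
target J* = 0.2595; solve J* = V/(n·D) for n: n = V/(J*·D) = 11.58/(0.2595 × 3.545) = 12.587949 rev/s
rpm = 60·n = 755.276910

rpm = 755.28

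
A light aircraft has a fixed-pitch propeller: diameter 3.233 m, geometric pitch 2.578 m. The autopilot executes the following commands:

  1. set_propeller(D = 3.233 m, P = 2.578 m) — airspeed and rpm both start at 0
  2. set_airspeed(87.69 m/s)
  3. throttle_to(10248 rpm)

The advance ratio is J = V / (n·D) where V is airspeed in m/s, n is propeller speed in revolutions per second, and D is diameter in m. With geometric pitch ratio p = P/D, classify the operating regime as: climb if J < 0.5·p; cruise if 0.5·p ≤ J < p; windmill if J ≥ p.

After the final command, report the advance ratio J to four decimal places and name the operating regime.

set_propeller: D = 3.233 m, P = 2.578 m (p = P/D = 0.797402); state ← (V=0, rpm=0)
set_airspeed(87.69): V ← 87.69 m/s
throttle_to(10248): rpm ← 10248
final state: V = 87.69 m/s, rpm = 10248 → n = rpm/60 = 170.800000 rev/s
J = V / (n·D) = 87.69 / (170.800000 × 3.233) = 0.158802
regime bands: climb J<0.3987 | cruise [0.3987, 0.7974) | windmill J≥0.7974
J = 0.1588 → climb

J = 0.1588, regime = climb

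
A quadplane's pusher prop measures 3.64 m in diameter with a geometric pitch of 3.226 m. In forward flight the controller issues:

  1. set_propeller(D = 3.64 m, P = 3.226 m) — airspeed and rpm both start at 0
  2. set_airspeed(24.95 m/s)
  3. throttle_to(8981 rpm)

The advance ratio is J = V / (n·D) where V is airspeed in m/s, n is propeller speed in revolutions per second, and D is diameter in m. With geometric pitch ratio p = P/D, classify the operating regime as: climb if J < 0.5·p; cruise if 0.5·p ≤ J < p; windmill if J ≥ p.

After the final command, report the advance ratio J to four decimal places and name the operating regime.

J = 0.0458, regime = climb

set_propeller: D = 3.64 m, P = 3.226 m (p = P/D = 0.886264); state ← (V=0, rpm=0)
set_airspeed(24.95): V ← 24.95 m/s
throttle_to(8981): rpm ← 8981
final state: V = 24.95 m/s, rpm = 8981 → n = rpm/60 = 149.683333 rev/s
J = V / (n·D) = 24.95 / (149.683333 × 3.64) = 0.045793
regime bands: climb J<0.4431 | cruise [0.4431, 0.8863) | windmill J≥0.8863
J = 0.0458 → climb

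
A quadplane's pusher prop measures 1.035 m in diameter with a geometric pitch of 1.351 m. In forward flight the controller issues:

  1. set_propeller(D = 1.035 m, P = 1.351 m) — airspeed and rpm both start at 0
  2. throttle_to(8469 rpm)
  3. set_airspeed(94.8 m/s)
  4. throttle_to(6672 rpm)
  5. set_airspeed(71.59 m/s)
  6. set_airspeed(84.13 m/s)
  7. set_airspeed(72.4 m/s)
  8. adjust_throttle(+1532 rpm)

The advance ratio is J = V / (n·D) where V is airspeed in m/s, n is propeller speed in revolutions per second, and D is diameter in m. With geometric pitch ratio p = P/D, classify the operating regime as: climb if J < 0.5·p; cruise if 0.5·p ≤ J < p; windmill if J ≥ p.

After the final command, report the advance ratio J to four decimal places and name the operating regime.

set_propeller: D = 1.035 m, P = 1.351 m (p = P/D = 1.305314); state ← (V=0, rpm=0)
throttle_to(8469): rpm ← 8469
set_airspeed(94.8): V ← 94.8 m/s
throttle_to(6672): rpm ← 6672
set_airspeed(71.59): V ← 71.59 m/s
set_airspeed(84.13): V ← 84.13 m/s
set_airspeed(72.4): V ← 72.4 m/s
adjust_throttle(+1532): rpm ← 6672 +1532 = 8204
final state: V = 72.4 m/s, rpm = 8204 → n = rpm/60 = 136.733333 rev/s
J = V / (n·D) = 72.4 / (136.733333 × 1.035) = 0.511592
regime bands: climb J<0.6527 | cruise [0.6527, 1.3053) | windmill J≥1.3053
J = 0.5116 → climb

J = 0.5116, regime = climb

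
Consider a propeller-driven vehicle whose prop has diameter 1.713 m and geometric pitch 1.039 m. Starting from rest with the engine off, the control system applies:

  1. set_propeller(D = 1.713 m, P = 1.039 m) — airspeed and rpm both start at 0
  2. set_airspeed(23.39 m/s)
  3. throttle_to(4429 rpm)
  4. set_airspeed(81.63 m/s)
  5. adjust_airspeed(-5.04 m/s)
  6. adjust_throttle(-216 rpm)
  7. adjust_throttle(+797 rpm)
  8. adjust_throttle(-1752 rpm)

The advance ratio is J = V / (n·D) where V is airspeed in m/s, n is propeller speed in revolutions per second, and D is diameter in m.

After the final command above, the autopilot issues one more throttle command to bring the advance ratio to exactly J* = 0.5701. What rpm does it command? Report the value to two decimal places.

set_propeller: D = 1.713 m, P = 1.039 m (p = P/D = 0.606538); state ← (V=0, rpm=0)
set_airspeed(23.39): V ← 23.39 m/s
throttle_to(4429): rpm ← 4429
set_airspeed(81.63): V ← 81.63 m/s
adjust_airspeed(-5.04): V ← 81.63 -5.04 = 76.59 m/s
adjust_throttle(-216): rpm ← 4429 -216 = 4213
adjust_throttle(+797): rpm ← 4213 +797 = 5010
adjust_throttle(-1752): rpm ← 5010 -1752 = 3258
final state: V = 76.59 m/s, rpm = 3258 → n = rpm/60 = 54.300000 rev/s
target J* = 0.5701; solve J* = V/(n·D) for n: n = V/(J*·D) = 76.59/(0.5701 × 1.713) = 78.426650 rev/s
rpm = 60·n = 4705.599012

rpm = 4705.60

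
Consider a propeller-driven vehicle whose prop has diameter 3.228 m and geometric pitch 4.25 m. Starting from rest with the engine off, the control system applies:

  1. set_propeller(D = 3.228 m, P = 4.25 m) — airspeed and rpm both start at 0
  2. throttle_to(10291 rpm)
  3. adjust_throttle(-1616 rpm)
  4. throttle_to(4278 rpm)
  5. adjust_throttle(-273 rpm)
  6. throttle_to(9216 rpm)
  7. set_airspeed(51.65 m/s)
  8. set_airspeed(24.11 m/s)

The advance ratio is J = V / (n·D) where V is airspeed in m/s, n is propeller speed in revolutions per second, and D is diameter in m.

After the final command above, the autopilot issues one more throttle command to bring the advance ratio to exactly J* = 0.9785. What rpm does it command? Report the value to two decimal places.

rpm = 457.99

set_propeller: D = 3.228 m, P = 4.25 m (p = P/D = 1.316605); state ← (V=0, rpm=0)
throttle_to(10291): rpm ← 10291
adjust_throttle(-1616): rpm ← 10291 -1616 = 8675
throttle_to(4278): rpm ← 4278
adjust_throttle(-273): rpm ← 4278 -273 = 4005
throttle_to(9216): rpm ← 9216
set_airspeed(51.65): V ← 51.65 m/s
set_airspeed(24.11): V ← 24.11 m/s
final state: V = 24.11 m/s, rpm = 9216 → n = rpm/60 = 153.600000 rev/s
target J* = 0.9785; solve J* = V/(n·D) for n: n = V/(J*·D) = 24.11/(0.9785 × 3.228) = 7.633133 rev/s
rpm = 60·n = 457.988006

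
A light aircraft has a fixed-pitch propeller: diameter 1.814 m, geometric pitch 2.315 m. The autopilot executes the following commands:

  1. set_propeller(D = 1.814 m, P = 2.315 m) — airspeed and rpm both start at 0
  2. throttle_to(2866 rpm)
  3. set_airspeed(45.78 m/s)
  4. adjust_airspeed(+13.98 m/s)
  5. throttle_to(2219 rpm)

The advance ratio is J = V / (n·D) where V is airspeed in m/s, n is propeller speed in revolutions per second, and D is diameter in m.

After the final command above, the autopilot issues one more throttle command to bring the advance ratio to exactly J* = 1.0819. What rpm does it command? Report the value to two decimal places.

rpm = 1827.00

set_propeller: D = 1.814 m, P = 2.315 m (p = P/D = 1.276185); state ← (V=0, rpm=0)
throttle_to(2866): rpm ← 2866
set_airspeed(45.78): V ← 45.78 m/s
adjust_airspeed(+13.98): V ← 45.78 +13.98 = 59.76 m/s
throttle_to(2219): rpm ← 2219
final state: V = 59.76 m/s, rpm = 2219 → n = rpm/60 = 36.983333 rev/s
target J* = 1.0819; solve J* = V/(n·D) for n: n = V/(J*·D) = 59.76/(1.0819 × 1.814) = 30.449922 rev/s
rpm = 60·n = 1826.995323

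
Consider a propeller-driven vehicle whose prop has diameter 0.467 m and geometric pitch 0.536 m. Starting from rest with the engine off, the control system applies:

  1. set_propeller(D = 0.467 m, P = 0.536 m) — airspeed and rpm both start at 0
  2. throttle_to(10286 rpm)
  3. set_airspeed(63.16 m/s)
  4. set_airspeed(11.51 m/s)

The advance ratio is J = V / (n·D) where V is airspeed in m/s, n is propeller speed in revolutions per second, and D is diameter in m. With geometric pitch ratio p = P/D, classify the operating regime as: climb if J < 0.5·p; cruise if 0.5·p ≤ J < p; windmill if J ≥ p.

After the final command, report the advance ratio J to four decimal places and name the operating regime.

set_propeller: D = 0.467 m, P = 0.536 m (p = P/D = 1.147752); state ← (V=0, rpm=0)
throttle_to(10286): rpm ← 10286
set_airspeed(63.16): V ← 63.16 m/s
set_airspeed(11.51): V ← 11.51 m/s
final state: V = 11.51 m/s, rpm = 10286 → n = rpm/60 = 171.433333 rev/s
J = V / (n·D) = 11.51 / (171.433333 × 0.467) = 0.143768
regime bands: climb J<0.5739 | cruise [0.5739, 1.1478) | windmill J≥1.1478
J = 0.1438 → climb

J = 0.1438, regime = climb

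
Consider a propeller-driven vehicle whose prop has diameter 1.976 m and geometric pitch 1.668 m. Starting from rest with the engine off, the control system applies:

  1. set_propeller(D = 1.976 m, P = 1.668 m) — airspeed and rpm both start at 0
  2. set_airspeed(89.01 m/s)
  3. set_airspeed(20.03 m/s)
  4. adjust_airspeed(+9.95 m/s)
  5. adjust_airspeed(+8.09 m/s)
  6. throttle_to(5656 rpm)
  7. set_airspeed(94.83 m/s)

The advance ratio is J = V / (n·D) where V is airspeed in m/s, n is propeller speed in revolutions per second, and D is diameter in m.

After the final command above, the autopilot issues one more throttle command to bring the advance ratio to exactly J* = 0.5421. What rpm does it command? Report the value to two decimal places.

set_propeller: D = 1.976 m, P = 1.668 m (p = P/D = 0.844130); state ← (V=0, rpm=0)
set_airspeed(89.01): V ← 89.01 m/s
set_airspeed(20.03): V ← 20.03 m/s
adjust_airspeed(+9.95): V ← 20.03 +9.95 = 29.98 m/s
adjust_airspeed(+8.09): V ← 29.98 +8.09 = 38.07 m/s
throttle_to(5656): rpm ← 5656
set_airspeed(94.83): V ← 94.83 m/s
final state: V = 94.83 m/s, rpm = 5656 → n = rpm/60 = 94.266667 rev/s
target J* = 0.5421; solve J* = V/(n·D) for n: n = V/(J*·D) = 94.83/(0.5421 × 1.976) = 88.527745 rev/s
rpm = 60·n = 5311.664714

rpm = 5311.66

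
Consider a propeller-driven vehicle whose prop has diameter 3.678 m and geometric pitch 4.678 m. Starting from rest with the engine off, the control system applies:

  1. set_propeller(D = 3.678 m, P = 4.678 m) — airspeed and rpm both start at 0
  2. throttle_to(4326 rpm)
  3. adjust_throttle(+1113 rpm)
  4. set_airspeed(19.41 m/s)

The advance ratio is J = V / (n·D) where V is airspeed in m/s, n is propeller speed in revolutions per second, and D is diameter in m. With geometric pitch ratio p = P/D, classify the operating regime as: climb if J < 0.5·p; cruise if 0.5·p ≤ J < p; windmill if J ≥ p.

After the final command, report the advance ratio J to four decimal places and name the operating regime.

set_propeller: D = 3.678 m, P = 4.678 m (p = P/D = 1.271887); state ← (V=0, rpm=0)
throttle_to(4326): rpm ← 4326
adjust_throttle(+1113): rpm ← 4326 +1113 = 5439
set_airspeed(19.41): V ← 19.41 m/s
final state: V = 19.41 m/s, rpm = 5439 → n = rpm/60 = 90.650000 rev/s
J = V / (n·D) = 19.41 / (90.650000 × 3.678) = 0.058216
regime bands: climb J<0.6359 | cruise [0.6359, 1.2719) | windmill J≥1.2719
J = 0.0582 → climb

J = 0.0582, regime = climb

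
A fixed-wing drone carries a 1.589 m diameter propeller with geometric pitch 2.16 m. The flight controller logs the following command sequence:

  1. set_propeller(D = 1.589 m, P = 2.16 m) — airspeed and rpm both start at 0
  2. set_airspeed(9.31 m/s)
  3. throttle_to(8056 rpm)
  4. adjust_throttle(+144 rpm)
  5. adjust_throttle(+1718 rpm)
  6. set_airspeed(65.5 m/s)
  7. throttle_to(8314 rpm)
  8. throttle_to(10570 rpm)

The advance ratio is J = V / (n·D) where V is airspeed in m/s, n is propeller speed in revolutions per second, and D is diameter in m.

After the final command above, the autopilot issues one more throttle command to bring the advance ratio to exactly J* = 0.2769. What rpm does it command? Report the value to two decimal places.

set_propeller: D = 1.589 m, P = 2.16 m (p = P/D = 1.359346); state ← (V=0, rpm=0)
set_airspeed(9.31): V ← 9.31 m/s
throttle_to(8056): rpm ← 8056
adjust_throttle(+144): rpm ← 8056 +144 = 8200
adjust_throttle(+1718): rpm ← 8200 +1718 = 9918
set_airspeed(65.5): V ← 65.5 m/s
throttle_to(8314): rpm ← 8314
throttle_to(10570): rpm ← 10570
final state: V = 65.5 m/s, rpm = 10570 → n = rpm/60 = 176.166667 rev/s
target J* = 0.2769; solve J* = V/(n·D) for n: n = V/(J*·D) = 65.5/(0.2769 × 1.589) = 148.865633 rev/s
rpm = 60·n = 8931.937951

rpm = 8931.94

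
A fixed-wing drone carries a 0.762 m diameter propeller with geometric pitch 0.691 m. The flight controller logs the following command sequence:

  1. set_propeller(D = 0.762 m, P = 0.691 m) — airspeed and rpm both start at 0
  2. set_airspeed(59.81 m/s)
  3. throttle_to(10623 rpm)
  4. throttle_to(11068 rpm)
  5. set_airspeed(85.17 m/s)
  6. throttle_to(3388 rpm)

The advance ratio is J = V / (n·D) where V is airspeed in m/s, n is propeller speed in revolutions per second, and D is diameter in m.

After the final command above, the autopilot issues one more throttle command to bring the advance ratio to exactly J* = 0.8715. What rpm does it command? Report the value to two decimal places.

set_propeller: D = 0.762 m, P = 0.691 m (p = P/D = 0.906824); state ← (V=0, rpm=0)
set_airspeed(59.81): V ← 59.81 m/s
throttle_to(10623): rpm ← 10623
throttle_to(11068): rpm ← 11068
set_airspeed(85.17): V ← 85.17 m/s
throttle_to(3388): rpm ← 3388
final state: V = 85.17 m/s, rpm = 3388 → n = rpm/60 = 56.466667 rev/s
target J* = 0.8715; solve J* = V/(n·D) for n: n = V/(J*·D) = 85.17/(0.8715 × 0.762) = 128.252041 rev/s
rpm = 60·n = 7695.122447

rpm = 7695.12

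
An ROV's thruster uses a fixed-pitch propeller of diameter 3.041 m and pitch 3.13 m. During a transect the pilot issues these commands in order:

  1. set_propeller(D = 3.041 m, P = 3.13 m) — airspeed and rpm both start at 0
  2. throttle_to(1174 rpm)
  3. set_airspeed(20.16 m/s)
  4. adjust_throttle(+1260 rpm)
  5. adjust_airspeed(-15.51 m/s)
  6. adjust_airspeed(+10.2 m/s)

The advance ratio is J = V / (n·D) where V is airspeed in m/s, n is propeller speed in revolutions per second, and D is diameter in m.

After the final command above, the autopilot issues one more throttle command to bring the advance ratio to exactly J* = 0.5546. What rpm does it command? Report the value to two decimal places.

set_propeller: D = 3.041 m, P = 3.13 m (p = P/D = 1.029267); state ← (V=0, rpm=0)
throttle_to(1174): rpm ← 1174
set_airspeed(20.16): V ← 20.16 m/s
adjust_throttle(+1260): rpm ← 1174 +1260 = 2434
adjust_airspeed(-15.51): V ← 20.16 -15.51 = 4.65 m/s
adjust_airspeed(+10.2): V ← 4.65 +10.2 = 14.85 m/s
final state: V = 14.85 m/s, rpm = 2434 → n = rpm/60 = 40.566667 rev/s
target J* = 0.5546; solve J* = V/(n·D) for n: n = V/(J*·D) = 14.85/(0.5546 × 3.041) = 8.805016 rev/s
rpm = 60·n = 528.300983

rpm = 528.30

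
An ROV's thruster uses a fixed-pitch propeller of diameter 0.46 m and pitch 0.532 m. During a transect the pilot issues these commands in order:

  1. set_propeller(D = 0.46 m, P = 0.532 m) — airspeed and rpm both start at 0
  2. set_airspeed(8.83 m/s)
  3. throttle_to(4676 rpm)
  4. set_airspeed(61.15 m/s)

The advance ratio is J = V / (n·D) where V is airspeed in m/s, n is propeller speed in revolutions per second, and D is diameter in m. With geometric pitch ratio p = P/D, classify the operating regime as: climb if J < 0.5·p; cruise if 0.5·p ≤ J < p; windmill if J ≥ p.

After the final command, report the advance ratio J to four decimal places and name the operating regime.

set_propeller: D = 0.46 m, P = 0.532 m (p = P/D = 1.156522); state ← (V=0, rpm=0)
set_airspeed(8.83): V ← 8.83 m/s
throttle_to(4676): rpm ← 4676
set_airspeed(61.15): V ← 61.15 m/s
final state: V = 61.15 m/s, rpm = 4676 → n = rpm/60 = 77.933333 rev/s
J = V / (n·D) = 61.15 / (77.933333 × 0.46) = 1.705750
regime bands: climb J<0.5783 | cruise [0.5783, 1.1565) | windmill J≥1.1565
J = 1.7057 → windmill

J = 1.7057, regime = windmill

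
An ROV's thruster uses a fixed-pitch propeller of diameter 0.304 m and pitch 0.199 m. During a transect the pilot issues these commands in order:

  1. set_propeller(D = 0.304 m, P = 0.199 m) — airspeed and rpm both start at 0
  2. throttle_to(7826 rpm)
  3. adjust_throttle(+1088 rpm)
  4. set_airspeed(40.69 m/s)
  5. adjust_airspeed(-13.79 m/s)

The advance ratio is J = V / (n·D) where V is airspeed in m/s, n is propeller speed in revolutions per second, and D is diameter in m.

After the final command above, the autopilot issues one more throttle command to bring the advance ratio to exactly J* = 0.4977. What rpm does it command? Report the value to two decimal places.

rpm = 10667.49

set_propeller: D = 0.304 m, P = 0.199 m (p = P/D = 0.654605); state ← (V=0, rpm=0)
throttle_to(7826): rpm ← 7826
adjust_throttle(+1088): rpm ← 7826 +1088 = 8914
set_airspeed(40.69): V ← 40.69 m/s
adjust_airspeed(-13.79): V ← 40.69 -13.79 = 26.9 m/s
final state: V = 26.9 m/s, rpm = 8914 → n = rpm/60 = 148.566667 rev/s
target J* = 0.4977; solve J* = V/(n·D) for n: n = V/(J*·D) = 26.9/(0.4977 × 0.304) = 177.791525 rev/s
rpm = 60·n = 10667.491514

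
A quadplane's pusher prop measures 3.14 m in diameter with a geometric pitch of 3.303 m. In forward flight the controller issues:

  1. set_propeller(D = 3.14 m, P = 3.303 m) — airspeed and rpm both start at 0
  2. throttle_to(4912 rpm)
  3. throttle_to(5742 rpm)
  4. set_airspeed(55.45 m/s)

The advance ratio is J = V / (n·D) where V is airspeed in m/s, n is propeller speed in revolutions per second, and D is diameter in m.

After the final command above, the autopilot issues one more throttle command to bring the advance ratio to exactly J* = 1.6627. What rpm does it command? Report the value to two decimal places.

set_propeller: D = 3.14 m, P = 3.303 m (p = P/D = 1.051911); state ← (V=0, rpm=0)
throttle_to(4912): rpm ← 4912
throttle_to(5742): rpm ← 5742
set_airspeed(55.45): V ← 55.45 m/s
final state: V = 55.45 m/s, rpm = 5742 → n = rpm/60 = 95.700000 rev/s
target J* = 1.6627; solve J* = V/(n·D) for n: n = V/(J*·D) = 55.45/(1.6627 × 3.14) = 10.620819 rev/s
rpm = 60·n = 637.249137

rpm = 637.25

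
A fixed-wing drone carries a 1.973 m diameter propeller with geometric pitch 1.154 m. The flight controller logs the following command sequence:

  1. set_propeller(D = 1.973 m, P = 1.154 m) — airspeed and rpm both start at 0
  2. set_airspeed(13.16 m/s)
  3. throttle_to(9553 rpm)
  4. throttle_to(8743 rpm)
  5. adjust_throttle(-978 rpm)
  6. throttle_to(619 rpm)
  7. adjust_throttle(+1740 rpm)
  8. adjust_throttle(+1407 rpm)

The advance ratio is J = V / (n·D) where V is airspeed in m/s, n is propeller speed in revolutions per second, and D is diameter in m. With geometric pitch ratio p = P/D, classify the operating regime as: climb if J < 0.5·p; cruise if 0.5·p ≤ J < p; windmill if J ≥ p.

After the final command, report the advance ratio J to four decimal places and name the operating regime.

set_propeller: D = 1.973 m, P = 1.154 m (p = P/D = 0.584896); state ← (V=0, rpm=0)
set_airspeed(13.16): V ← 13.16 m/s
throttle_to(9553): rpm ← 9553
throttle_to(8743): rpm ← 8743
adjust_throttle(-978): rpm ← 8743 -978 = 7765
throttle_to(619): rpm ← 619
adjust_throttle(+1740): rpm ← 619 +1740 = 2359
adjust_throttle(+1407): rpm ← 2359 +1407 = 3766
final state: V = 13.16 m/s, rpm = 3766 → n = rpm/60 = 62.766667 rev/s
J = V / (n·D) = 13.16 / (62.766667 × 1.973) = 0.106267
regime bands: climb J<0.2924 | cruise [0.2924, 0.5849) | windmill J≥0.5849
J = 0.1063 → climb

J = 0.1063, regime = climb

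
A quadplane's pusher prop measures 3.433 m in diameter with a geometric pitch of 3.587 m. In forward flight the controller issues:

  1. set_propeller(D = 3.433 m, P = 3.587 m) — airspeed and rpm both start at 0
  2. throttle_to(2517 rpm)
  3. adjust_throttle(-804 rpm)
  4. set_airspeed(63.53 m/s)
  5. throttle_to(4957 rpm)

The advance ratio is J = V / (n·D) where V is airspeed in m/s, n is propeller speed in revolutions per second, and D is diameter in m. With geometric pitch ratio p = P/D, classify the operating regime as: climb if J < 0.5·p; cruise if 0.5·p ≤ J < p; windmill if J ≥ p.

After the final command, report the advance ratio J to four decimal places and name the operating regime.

set_propeller: D = 3.433 m, P = 3.587 m (p = P/D = 1.044859); state ← (V=0, rpm=0)
throttle_to(2517): rpm ← 2517
adjust_throttle(-804): rpm ← 2517 -804 = 1713
set_airspeed(63.53): V ← 63.53 m/s
throttle_to(4957): rpm ← 4957
final state: V = 63.53 m/s, rpm = 4957 → n = rpm/60 = 82.616667 rev/s
J = V / (n·D) = 63.53 / (82.616667 × 3.433) = 0.223995
regime bands: climb J<0.5224 | cruise [0.5224, 1.0449) | windmill J≥1.0449
J = 0.2240 → climb

J = 0.2240, regime = climb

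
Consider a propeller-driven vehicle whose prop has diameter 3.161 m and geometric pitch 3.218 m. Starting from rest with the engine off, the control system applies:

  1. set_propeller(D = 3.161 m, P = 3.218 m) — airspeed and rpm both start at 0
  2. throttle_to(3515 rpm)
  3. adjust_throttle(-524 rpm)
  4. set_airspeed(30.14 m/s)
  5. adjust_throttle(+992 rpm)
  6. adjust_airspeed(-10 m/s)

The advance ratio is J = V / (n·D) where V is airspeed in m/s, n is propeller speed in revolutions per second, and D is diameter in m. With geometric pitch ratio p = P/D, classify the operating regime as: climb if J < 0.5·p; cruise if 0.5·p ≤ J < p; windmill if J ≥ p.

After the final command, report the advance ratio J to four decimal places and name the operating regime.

J = 0.0960, regime = climb

set_propeller: D = 3.161 m, P = 3.218 m (p = P/D = 1.018032); state ← (V=0, rpm=0)
throttle_to(3515): rpm ← 3515
adjust_throttle(-524): rpm ← 3515 -524 = 2991
set_airspeed(30.14): V ← 30.14 m/s
adjust_throttle(+992): rpm ← 2991 +992 = 3983
adjust_airspeed(-10): V ← 30.14 -10 = 20.14 m/s
final state: V = 20.14 m/s, rpm = 3983 → n = rpm/60 = 66.383333 rev/s
J = V / (n·D) = 20.14 / (66.383333 × 3.161) = 0.095979
regime bands: climb J<0.5090 | cruise [0.5090, 1.0180) | windmill J≥1.0180
J = 0.0960 → climb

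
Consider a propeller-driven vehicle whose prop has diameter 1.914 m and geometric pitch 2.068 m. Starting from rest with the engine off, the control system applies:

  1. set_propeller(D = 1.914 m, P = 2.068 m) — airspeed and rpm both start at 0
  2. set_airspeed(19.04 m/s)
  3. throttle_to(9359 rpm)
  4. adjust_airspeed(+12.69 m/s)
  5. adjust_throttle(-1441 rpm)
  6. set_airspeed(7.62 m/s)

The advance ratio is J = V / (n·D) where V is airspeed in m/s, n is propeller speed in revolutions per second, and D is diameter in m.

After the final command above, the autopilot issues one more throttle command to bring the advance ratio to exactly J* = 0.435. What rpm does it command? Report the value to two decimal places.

set_propeller: D = 1.914 m, P = 2.068 m (p = P/D = 1.080460); state ← (V=0, rpm=0)
set_airspeed(19.04): V ← 19.04 m/s
throttle_to(9359): rpm ← 9359
adjust_airspeed(+12.69): V ← 19.04 +12.69 = 31.73 m/s
adjust_throttle(-1441): rpm ← 9359 -1441 = 7918
set_airspeed(7.62): V ← 7.62 m/s
final state: V = 7.62 m/s, rpm = 7918 → n = rpm/60 = 131.966667 rev/s
target J* = 0.435; solve J* = V/(n·D) for n: n = V/(J*·D) = 7.62/(0.435 × 1.914) = 9.152164 rev/s
rpm = 60·n = 549.129824

rpm = 549.13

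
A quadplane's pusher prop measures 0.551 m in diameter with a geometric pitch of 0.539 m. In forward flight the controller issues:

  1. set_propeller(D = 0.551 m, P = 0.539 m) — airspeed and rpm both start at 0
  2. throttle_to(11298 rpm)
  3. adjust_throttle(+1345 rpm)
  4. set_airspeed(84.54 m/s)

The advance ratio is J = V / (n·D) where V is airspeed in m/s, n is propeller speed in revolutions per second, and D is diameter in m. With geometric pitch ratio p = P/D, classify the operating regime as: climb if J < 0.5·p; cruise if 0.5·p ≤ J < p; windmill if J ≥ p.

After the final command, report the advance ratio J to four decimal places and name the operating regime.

J = 0.7281, regime = cruise

set_propeller: D = 0.551 m, P = 0.539 m (p = P/D = 0.978221); state ← (V=0, rpm=0)
throttle_to(11298): rpm ← 11298
adjust_throttle(+1345): rpm ← 11298 +1345 = 12643
set_airspeed(84.54): V ← 84.54 m/s
final state: V = 84.54 m/s, rpm = 12643 → n = rpm/60 = 210.716667 rev/s
J = V / (n·D) = 84.54 / (210.716667 × 0.551) = 0.728135
regime bands: climb J<0.4891 | cruise [0.4891, 0.9782) | windmill J≥0.9782
J = 0.7281 → cruise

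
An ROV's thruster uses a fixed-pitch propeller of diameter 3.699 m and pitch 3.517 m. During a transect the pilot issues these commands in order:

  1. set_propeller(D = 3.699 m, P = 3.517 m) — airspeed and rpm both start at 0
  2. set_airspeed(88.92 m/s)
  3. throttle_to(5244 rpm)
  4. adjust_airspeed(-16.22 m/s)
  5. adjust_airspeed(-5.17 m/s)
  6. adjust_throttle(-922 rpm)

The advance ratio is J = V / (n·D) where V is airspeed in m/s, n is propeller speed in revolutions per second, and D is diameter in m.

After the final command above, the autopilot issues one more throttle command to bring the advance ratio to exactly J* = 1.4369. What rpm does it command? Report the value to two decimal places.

rpm = 762.32

set_propeller: D = 3.699 m, P = 3.517 m (p = P/D = 0.950798); state ← (V=0, rpm=0)
set_airspeed(88.92): V ← 88.92 m/s
throttle_to(5244): rpm ← 5244
adjust_airspeed(-16.22): V ← 88.92 -16.22 = 72.7 m/s
adjust_airspeed(-5.17): V ← 72.7 -5.17 = 67.53 m/s
adjust_throttle(-922): rpm ← 5244 -922 = 4322
final state: V = 67.53 m/s, rpm = 4322 → n = rpm/60 = 72.033333 rev/s
target J* = 1.4369; solve J* = V/(n·D) for n: n = V/(J*·D) = 67.53/(1.4369 × 3.699) = 12.705328 rev/s
rpm = 60·n = 762.319667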